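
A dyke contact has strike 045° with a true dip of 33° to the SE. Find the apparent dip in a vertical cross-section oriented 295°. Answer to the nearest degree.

31°

Angle between strike (045°) and section (295°): β = 70°.
tan(apparent dip) = tan 33° · sin 70° = 0.6102
α = arctan(0.6102) = 31.39°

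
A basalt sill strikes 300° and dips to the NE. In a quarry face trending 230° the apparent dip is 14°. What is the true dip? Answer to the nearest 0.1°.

14.9°

β = acute angle between strike 300° and section 230° = 70°.
tan δ = tan α / sin β = tan 14° / sin 70° = 0.2493 / 0.9397 = 0.2653
true dip = arctan 0.2653 = 14.86°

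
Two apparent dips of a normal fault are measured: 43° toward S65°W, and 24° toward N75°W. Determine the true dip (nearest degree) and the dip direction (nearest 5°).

Each apparent-dip line lies in the plane. As unit vectors (x east, y north, z up), v₁ plunges 43°→S65°W and v₂ plunges 24°→N75°W.
n = v₁ × v₂ = (-0.287, -0.332, 0.429) (taken with n_z > 0).
tan δ = √(n_x²+n_y²)/n_z = 0.439/0.429, so δ = 45.6°.
Dip direction = atan2(-0.287, -0.332) = 221° (azimuth of n's horizontal projection).

true dip 46°, dip direction 220°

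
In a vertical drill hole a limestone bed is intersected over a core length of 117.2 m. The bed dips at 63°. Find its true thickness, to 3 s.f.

53.2 m

True thickness t = h · cos(dip) = 117.2 × cos 63°
t = 117.2 × 0.4540 = 53.208 m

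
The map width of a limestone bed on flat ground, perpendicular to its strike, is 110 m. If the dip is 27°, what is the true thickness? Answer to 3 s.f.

True thickness t = w · sin(dip) = 110 × sin 27°
t = 110 × 0.4540 = 49.939 m

49.9 m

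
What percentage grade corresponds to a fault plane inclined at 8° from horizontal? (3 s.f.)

14.1%

grade % = 100 × tan 8° = 100 × 0.1405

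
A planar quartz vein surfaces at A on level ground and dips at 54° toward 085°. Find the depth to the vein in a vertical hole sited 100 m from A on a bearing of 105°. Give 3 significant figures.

129 m

The hole lies 20° from the dip direction, so the down-dip offset is 100 × cos 20° = 93.97 m.
Depth = down-dip offset × tan(dip) = 93.97 × tan 54° = 93.97 × 1.3764
Depth = 129.34 m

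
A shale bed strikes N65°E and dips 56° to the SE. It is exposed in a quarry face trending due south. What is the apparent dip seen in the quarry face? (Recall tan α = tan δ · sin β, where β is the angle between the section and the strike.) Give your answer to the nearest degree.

53°

Angle between strike (N65°E) and section (due south): β = 65°.
tan(apparent dip) = tan 56° · sin 65° = 1.3437
α = arctan(1.3437) = 53.34°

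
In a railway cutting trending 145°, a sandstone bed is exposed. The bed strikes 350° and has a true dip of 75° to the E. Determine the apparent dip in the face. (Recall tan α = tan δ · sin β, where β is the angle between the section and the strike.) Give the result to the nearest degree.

58°

The strike is 350° and the section trends 145°; the acute angle between them is β = 25°.
tan α = tan 75° × sin 25° = 3.7321 × 0.4226 = 1.5772
apparent dip = arctan 1.5772 = 57.62°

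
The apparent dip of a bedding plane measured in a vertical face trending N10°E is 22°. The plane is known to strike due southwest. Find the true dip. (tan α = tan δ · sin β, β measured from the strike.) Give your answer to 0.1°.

35.2°

β = acute angle between strike due southwest and section N10°E = 35°.
tan δ = tan α / sin β = tan 22° / sin 35° = 0.4040 / 0.5736 = 0.7044
true dip = arctan 0.7044 = 35.16°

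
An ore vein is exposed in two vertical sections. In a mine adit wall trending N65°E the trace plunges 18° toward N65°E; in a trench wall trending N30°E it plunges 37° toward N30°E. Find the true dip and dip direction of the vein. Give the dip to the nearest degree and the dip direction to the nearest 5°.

true dip 42°, dip direction 355°

Each apparent-dip line lies in the plane. As unit vectors (x east, y north, z up), v₁ plunges 18°→N65°E and v₂ plunges 37°→N30°E.
Cross product v₁ × v₂ gives the pole to the plane: n ∝ (-0.028, 0.395, 0.436).
Dip δ = arctan(|n_h|/n_z) = arctan(0.396/0.436) = 42.3°.
Dip direction = atan2(-0.028, 0.395) = 356° (azimuth of n's horizontal projection).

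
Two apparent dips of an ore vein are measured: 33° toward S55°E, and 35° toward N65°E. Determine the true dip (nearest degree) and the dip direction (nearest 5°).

true dip 38°, dip direction 090°

The two traces are lines in the plane: v₁ = (sin 125°·cos 33°, cos 125°·cos 33°, −sin 33°), v₂ = (sin 65°·cos 35°, cos 65°·cos 35°, −sin 35°).
n = v₁ × v₂ = (0.464, -0.010, 0.595) (taken with n_z > 0).
True dip = arccos(n_z / |n|) = arccos(0.7882) = 38.0°.
The horizontal component of n points toward azimuth atan2(n_x, n_y) = 91°, the dip direction.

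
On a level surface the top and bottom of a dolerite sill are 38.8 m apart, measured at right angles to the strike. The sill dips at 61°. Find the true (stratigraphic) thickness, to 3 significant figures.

33.9 m

True thickness t = w · sin(dip) = 38.8 × sin 61°
t = 38.8 × 0.8746 = 33.935 m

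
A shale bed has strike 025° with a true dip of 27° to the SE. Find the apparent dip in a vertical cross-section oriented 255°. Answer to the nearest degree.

21°

The strike is 025° and the section trends 255°; the acute angle between them is β = 50°.
tan α = tan 27° × sin 50° = 0.5095 × 0.7660 = 0.3903
apparent dip = arctan 0.3903 = 21.32°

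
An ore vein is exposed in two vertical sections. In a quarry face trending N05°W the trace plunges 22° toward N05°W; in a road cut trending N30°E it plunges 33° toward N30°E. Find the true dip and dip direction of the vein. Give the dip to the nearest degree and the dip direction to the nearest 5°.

true dip 34°, dip direction 050°

The two traces are lines in the plane: v₁ = (sin 355°·cos 22°, cos 355°·cos 22°, −sin 22°), v₂ = (sin 30°·cos 33°, cos 30°·cos 33°, −sin 33°).
The plane normal is n = v₁ × v₂ ∝ (0.231, 0.201, 0.446).
True dip = arccos(n_z / |n|) = arccos(0.8244) = 34.5°.
Dip direction = atan2(0.231, 0.201) = 49° (azimuth of n's horizontal projection).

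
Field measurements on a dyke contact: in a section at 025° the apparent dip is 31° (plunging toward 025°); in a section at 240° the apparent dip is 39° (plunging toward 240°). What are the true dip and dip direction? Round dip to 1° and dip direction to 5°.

true dip 67°, dip direction 310°

Represent each trace as a vector plunging at its apparent dip toward its trend (east-north-up frame): v₁ = (0.362, 0.777, -0.515), v₂ = (-0.673, -0.389, -0.629).
n = v₁ × v₂ = (-0.689, 0.575, 0.382) (taken with n_z > 0).
Dip δ = arctan(|n_h|/n_z) = arctan(0.897/0.382) = 66.9°.
Dip direction = azimuth of (n_x, n_y) = atan2(-0.689, 0.575) = 310°.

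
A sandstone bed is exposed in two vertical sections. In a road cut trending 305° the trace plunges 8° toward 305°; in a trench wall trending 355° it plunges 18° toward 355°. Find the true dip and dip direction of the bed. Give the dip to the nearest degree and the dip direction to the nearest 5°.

The two traces are lines in the plane: v₁ = (sin 305°·cos 8°, cos 305°·cos 8°, −sin 8°), v₂ = (sin 355°·cos 18°, cos 355°·cos 18°, −sin 18°).
n = v₁ × v₂ = (0.044, 0.239, 0.721) (taken with n_z > 0).
True dip = arccos(n_z / |n|) = arccos(0.9477) = 18.6°.
Dip direction = azimuth of (n_x, n_y) = atan2(0.044, 0.239) = 10°.

true dip 19°, dip direction 010°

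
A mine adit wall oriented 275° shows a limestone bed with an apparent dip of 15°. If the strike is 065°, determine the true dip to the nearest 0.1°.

28.2°

β = acute angle between strike 065° and section 275° = 30°.
tan δ = tan α / sin β = tan 15° / sin 30° = 0.2679 / 0.5000 = 0.5359
δ = arctan(0.5359) = 28.19°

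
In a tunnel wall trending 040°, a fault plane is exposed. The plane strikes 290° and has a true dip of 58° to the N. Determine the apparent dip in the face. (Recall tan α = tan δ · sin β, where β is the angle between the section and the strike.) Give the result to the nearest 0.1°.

56.4°

The strike is 290° and the section trends 040°; the acute angle between them is β = 70°.
tan α = tan 58° × sin 70° = 1.6003 × 0.9397 = 1.5038
α = arctan(1.5038) = 56.38°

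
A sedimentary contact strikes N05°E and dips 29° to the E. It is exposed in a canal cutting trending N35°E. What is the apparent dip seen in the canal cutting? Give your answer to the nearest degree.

The strike is N05°E and the section trends N35°E; the acute angle between them is β = 30°.
tan(apparent dip) = tan 29° · sin 30° = 0.2772
apparent dip = arctan 0.2772 = 15.49°

15°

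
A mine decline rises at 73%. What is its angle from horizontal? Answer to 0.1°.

tan θ = 73/100 = 0.7300
θ = arctan(0.7300) = 36.13°

36.1°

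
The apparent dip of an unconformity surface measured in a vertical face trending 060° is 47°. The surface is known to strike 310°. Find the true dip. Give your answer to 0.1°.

β = acute angle between strike 310° and section 060° = 70°.
tan δ = tan α / sin β = tan 47° / sin 70° = 1.0724 / 0.9397 = 1.1412
true dip = arctan 1.1412 = 48.77°

48.8°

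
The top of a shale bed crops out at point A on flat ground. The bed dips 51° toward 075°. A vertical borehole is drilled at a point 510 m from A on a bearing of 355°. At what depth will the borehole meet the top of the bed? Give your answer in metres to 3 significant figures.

109 m

The hole lies 80° from the dip direction, so the down-dip offset is 510 × cos 80° = 88.56 m.
Depth = down-dip offset × tan(dip) = 88.56 × tan 51° = 88.56 × 1.2349
Depth = 109.36 m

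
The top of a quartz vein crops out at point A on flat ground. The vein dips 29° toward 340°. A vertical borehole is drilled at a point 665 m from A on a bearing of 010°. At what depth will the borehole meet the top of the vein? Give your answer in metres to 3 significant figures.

319 m

The hole lies 30° from the dip direction, so the down-dip offset is 665 × cos 30° = 575.91 m.
Depth = down-dip offset × tan(dip) = 575.91 × tan 29° = 575.91 × 0.5543
Depth = 319.23 m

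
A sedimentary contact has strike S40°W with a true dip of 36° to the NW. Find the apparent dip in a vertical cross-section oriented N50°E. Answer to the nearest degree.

7°

The section lies 10° from the strike.
tan α = tan 36° × sin 10° = 0.7265 × 0.1736 = 0.1262
α = arctan(0.1262) = 7.19°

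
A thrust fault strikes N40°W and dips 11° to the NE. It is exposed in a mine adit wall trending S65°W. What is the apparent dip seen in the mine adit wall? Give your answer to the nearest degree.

11°

The strike is N40°W and the section trends S65°W; the acute angle between them is β = 75°.
tan α = tan 11° × sin 75° = 0.1944 × 0.9659 = 0.1878
apparent dip = arctan 0.1878 = 10.63°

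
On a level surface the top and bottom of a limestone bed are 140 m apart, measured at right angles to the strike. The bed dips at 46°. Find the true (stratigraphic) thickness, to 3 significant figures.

101 m

True thickness t = w · sin(dip) = 140 × sin 46°
t = 140 × 0.7193 = 100.708 m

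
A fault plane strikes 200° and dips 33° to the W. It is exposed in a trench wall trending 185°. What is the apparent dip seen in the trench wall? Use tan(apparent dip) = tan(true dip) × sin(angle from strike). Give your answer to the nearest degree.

10°

Angle between strike (200°) and section (185°): β = 15°.
tan(apparent dip) = tan 33° · sin 15° = 0.1681
apparent dip = arctan 0.1681 = 9.54°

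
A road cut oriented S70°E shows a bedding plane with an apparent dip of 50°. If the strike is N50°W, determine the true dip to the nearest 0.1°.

74.0°

The section is 20° from the strike.
tan(true dip) = tan 50° / sin 20° = 3.4845
true dip = arctan 3.4845 = 73.99°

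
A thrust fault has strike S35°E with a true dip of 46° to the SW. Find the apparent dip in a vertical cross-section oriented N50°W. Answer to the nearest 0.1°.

15.0°

The section lies 15° from the strike.
tan(apparent dip) = tan 46° · sin 15° = 0.2680
apparent dip = arctan 0.2680 = 15.00°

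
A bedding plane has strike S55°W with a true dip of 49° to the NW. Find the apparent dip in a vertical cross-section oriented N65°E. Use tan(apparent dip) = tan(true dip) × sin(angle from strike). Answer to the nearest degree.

The strike is S55°W and the section trends N65°E; the acute angle between them is β = 10°.
tan(apparent dip) = tan 49° · sin 10° = 0.1998
apparent dip = arctan 0.1998 = 11.30°

11°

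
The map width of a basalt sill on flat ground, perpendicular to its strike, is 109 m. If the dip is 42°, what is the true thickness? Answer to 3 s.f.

72.9 m

True thickness t = w · sin(dip) = 109 × sin 42°
t = 109 × 0.6691 = 72.935 m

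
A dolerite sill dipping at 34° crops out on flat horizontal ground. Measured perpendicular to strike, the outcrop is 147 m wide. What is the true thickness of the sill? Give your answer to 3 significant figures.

82.2 m

True thickness t = w · sin(dip) = 147 × sin 34°
t = 147 × 0.5592 = 82.201 m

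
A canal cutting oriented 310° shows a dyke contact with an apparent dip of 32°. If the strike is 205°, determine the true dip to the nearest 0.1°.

32.9°

β = acute angle between strike 205° and section 310° = 75°.
tan(true dip) = tan 32° / sin 75° = 0.6469
true dip = arctan 0.6469 = 32.90°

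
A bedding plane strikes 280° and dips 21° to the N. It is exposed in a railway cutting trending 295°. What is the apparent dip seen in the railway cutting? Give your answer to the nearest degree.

6°

The strike is 280° and the section trends 295°; the acute angle between them is β = 15°.
tan(apparent dip) = tan 21° · sin 15° = 0.0994
apparent dip = arctan 0.0994 = 5.67°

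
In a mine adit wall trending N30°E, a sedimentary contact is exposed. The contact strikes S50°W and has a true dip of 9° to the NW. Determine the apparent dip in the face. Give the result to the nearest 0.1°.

The section lies 20° from the strike.
tan α = tan 9° × sin 20° = 0.1584 × 0.3420 = 0.0542
α = arctan(0.0542) = 3.10°

3.1°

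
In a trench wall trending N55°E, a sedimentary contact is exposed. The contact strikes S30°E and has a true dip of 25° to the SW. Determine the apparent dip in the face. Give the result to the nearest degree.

25°

Angle between strike (S30°E) and section (N55°E): β = 85°.
tan(apparent dip) = tan 25° · sin 85° = 0.4645
α = arctan(0.4645) = 24.92°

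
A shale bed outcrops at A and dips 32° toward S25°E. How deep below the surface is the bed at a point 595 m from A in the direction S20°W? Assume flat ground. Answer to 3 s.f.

263 m

The hole lies 45° from the dip direction, so the down-dip offset is 595 × cos 45° = 420.73 m.
Depth = down-dip offset × tan(dip) = 420.73 × tan 32° = 420.73 × 0.6249
Depth = 262.90 m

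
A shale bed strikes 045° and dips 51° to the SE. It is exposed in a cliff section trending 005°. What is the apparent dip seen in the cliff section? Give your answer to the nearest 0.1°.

Angle between strike (045°) and section (005°): β = 40°.
tan α = tan 51° × sin 40° = 1.2349 × 0.6428 = 0.7938
apparent dip = arctan 0.7938 = 38.44°

38.4°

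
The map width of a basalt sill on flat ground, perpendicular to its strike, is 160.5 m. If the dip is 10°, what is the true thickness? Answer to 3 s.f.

27.9 m

True thickness t = w · sin(dip) = 160.5 × sin 10°
t = 160.5 × 0.1736 = 27.871 m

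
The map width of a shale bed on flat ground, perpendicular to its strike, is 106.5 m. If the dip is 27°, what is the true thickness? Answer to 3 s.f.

True thickness t = w · sin(dip) = 106.5 × sin 27°
t = 106.5 × 0.4540 = 48.350 m

48.3 m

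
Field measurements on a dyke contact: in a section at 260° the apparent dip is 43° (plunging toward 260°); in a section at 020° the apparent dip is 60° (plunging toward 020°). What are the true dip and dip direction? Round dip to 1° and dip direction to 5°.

Represent each trace as a vector plunging at its apparent dip toward its trend (east-north-up frame): v₁ = (-0.720, -0.127, -0.682), v₂ = (0.171, 0.470, -0.866).
n = v₁ × v₂ = (-0.430, 0.740, 0.317) (taken with n_z > 0).
True dip = arccos(n_z / |n|) = arccos(0.3468) = 69.7°.
The horizontal component of n points toward azimuth atan2(n_x, n_y) = 330°, the dip direction.

true dip 70°, dip direction 330°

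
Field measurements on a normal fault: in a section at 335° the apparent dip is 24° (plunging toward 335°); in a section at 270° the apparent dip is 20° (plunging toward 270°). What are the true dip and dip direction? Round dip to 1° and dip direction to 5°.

true dip 26°, dip direction 310°

Each apparent-dip line lies in the plane. As unit vectors (x east, y north, z up), v₁ plunges 24°→335° and v₂ plunges 20°→270°.
Cross product v₁ × v₂ gives the pole to the plane: n ∝ (-0.283, 0.250, 0.778).
Dip δ = arctan(|n_h|/n_z) = arctan(0.378/0.778) = 25.9°.
The horizontal component of n points toward azimuth atan2(n_x, n_y) = 311°, the dip direction.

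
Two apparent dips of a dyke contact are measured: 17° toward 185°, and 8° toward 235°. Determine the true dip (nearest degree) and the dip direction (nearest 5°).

true dip 17°, dip direction 170°

The two traces are lines in the plane: v₁ = (sin 185°·cos 17°, cos 185°·cos 17°, −sin 17°), v₂ = (sin 235°·cos 8°, cos 235°·cos 8°, −sin 8°).
Cross product v₁ × v₂ gives the pole to the plane: n ∝ (0.033, -0.226, 0.725).
tan δ = √(n_x²+n_y²)/n_z = 0.228/0.725, so δ = 17.5°.
Dip direction = atan2(0.033, -0.226) = 172° (azimuth of n's horizontal projection).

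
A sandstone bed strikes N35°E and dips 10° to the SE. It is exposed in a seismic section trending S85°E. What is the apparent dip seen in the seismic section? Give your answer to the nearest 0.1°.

The strike is N35°E and the section trends S85°E; the acute angle between them is β = 60°.
tan(apparent dip) = tan 10° · sin 60° = 0.1527
apparent dip = arctan 0.1527 = 8.68°

8.7°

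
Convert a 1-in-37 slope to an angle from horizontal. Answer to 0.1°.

1.5°

tan θ = 1/37 = 0.0270
θ = arctan(0.0270) = 1.55°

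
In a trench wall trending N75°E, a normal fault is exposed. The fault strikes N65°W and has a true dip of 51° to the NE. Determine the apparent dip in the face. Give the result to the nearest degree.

38°

Angle between strike (N65°W) and section (N75°E): β = 40°.
tan(apparent dip) = tan 51° · sin 40° = 0.7938
α = arctan(0.7938) = 38.44°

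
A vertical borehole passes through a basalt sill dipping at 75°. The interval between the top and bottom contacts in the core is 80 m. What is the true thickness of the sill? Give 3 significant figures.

20.7 m

True thickness t = h · cos(dip) = 80 × cos 75°
t = 80 × 0.2588 = 20.706 m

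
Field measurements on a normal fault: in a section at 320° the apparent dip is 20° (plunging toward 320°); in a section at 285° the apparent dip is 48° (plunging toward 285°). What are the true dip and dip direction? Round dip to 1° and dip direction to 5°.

true dip 56°, dip direction 245°

Each apparent-dip line lies in the plane. As unit vectors (x east, y north, z up), v₁ plunges 20°→320° and v₂ plunges 48°→285°.
n = v₁ × v₂ = (-0.476, -0.228, 0.361) (taken with n_z > 0).
Dip δ = arctan(|n_h|/n_z) = arctan(0.527/0.361) = 55.6°.
The horizontal component of n points toward azimuth atan2(n_x, n_y) = 244°, the dip direction.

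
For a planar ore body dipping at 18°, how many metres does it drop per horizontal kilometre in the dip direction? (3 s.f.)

drop per km = 1000 × tan 18° = 1000 × 0.3249

325 m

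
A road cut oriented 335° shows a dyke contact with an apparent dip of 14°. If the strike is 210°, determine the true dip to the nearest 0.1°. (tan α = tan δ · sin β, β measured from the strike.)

The section is 55° from the strike.
tan(true dip) = tan 14° / sin 55° = 0.3044
true dip = arctan 0.3044 = 16.93°

16.9°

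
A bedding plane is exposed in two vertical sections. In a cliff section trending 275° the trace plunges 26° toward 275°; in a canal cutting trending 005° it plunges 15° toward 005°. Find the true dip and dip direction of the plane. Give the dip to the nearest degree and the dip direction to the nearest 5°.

true dip 29°, dip direction 305°

The two traces are lines in the plane: v₁ = (sin 275°·cos 26°, cos 275°·cos 26°, −sin 26°), v₂ = (sin 5°·cos 15°, cos 5°·cos 15°, −sin 15°).
The plane normal is n = v₁ × v₂ ∝ (-0.402, 0.269, 0.868).
True dip = arccos(n_z / |n|) = arccos(0.8738) = 29.1°.
Dip direction = azimuth of (n_x, n_y) = atan2(-0.402, 0.269) = 304°.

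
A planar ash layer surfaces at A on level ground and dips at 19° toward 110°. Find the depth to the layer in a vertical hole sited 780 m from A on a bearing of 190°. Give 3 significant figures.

46.6 m

The hole lies 80° from the dip direction, so the down-dip offset is 780 × cos 80° = 135.45 m.
Depth = down-dip offset × tan(dip) = 135.45 × tan 19° = 135.45 × 0.3443
Depth = 46.64 m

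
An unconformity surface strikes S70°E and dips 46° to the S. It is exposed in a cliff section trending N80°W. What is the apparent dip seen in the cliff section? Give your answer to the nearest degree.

The section lies 10° from the strike.
tan α = tan 46° × sin 10° = 1.0355 × 0.1736 = 0.1798
apparent dip = arctan 0.1798 = 10.19°

10°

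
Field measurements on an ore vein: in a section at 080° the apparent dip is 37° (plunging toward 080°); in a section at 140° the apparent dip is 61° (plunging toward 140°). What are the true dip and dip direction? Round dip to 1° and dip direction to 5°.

The two traces are lines in the plane: v₁ = (sin 80°·cos 37°, cos 80°·cos 37°, −sin 37°), v₂ = (sin 140°·cos 61°, cos 140°·cos 61°, −sin 61°).
n = v₁ × v₂ = (0.345, -0.500, 0.335) (taken with n_z > 0).
Dip δ = arctan(|n_h|/n_z) = arctan(0.608/0.335) = 61.1°.
Dip direction = atan2(0.345, -0.500) = 145° (azimuth of n's horizontal projection).

true dip 61°, dip direction 145°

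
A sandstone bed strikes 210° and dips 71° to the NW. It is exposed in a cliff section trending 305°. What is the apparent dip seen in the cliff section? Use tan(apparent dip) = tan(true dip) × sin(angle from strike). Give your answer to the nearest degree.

Angle between strike (210°) and section (305°): β = 85°.
tan(apparent dip) = tan 71° · sin 85° = 2.8932
α = arctan(2.8932) = 70.93°

71°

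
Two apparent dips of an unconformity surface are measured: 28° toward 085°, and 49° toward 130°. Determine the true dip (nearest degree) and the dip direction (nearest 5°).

true dip 51°, dip direction 150°

Each apparent-dip line lies in the plane. As unit vectors (x east, y north, z up), v₁ plunges 28°→085° and v₂ plunges 49°→130°.
n = v₁ × v₂ = (0.256, -0.428, 0.410) (taken with n_z > 0).
True dip = arccos(n_z / |n|) = arccos(0.6347) = 50.6°.
Dip direction = atan2(0.256, -0.428) = 149° (azimuth of n's horizontal projection).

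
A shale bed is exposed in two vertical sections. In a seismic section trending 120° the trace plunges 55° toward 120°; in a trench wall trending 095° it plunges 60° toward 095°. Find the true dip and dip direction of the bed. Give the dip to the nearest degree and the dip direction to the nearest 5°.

true dip 60°, dip direction 085°

Each apparent-dip line lies in the plane. As unit vectors (x east, y north, z up), v₁ plunges 55°→120° and v₂ plunges 60°→095°.
Cross product v₁ × v₂ gives the pole to the plane: n ∝ (0.213, 0.022, 0.121).
True dip = arccos(n_z / |n|) = arccos(0.4931) = 60.5°.
The horizontal component of n points toward azimuth atan2(n_x, n_y) = 84°, the dip direction.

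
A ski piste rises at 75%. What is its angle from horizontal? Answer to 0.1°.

tan θ = 75/100 = 0.7500
θ = arctan(0.7500) = 36.87°

36.9°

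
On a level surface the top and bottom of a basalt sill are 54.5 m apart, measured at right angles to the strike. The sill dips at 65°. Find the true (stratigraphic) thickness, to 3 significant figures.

True thickness t = w · sin(dip) = 54.5 × sin 65°
t = 54.5 × 0.9063 = 49.394 m

49.4 m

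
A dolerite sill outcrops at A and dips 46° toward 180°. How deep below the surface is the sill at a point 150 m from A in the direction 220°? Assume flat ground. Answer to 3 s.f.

119 m

The hole lies 40° from the dip direction, so the down-dip offset is 150 × cos 40° = 114.91 m.
Depth = down-dip offset × tan(dip) = 114.91 × tan 46° = 114.91 × 1.0355
Depth = 118.99 m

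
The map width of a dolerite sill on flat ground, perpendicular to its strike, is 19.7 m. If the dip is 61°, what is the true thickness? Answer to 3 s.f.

True thickness t = w · sin(dip) = 19.7 × sin 61°
t = 19.7 × 0.8746 = 17.230 m

17.2 m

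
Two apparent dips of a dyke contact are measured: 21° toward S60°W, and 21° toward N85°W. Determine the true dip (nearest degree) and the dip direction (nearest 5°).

Represent each trace as a vector plunging at its apparent dip toward its trend (east-north-up frame): v₁ = (-0.809, -0.467, -0.358), v₂ = (-0.930, 0.081, -0.358).
Cross product v₁ × v₂ gives the pole to the plane: n ∝ (-0.196, -0.044, 0.500).
True dip = arccos(n_z / |n|) = arccos(0.9277) = 21.9°.
Dip direction = azimuth of (n_x, n_y) = atan2(-0.196, -0.044) = 257°.

true dip 22°, dip direction 255°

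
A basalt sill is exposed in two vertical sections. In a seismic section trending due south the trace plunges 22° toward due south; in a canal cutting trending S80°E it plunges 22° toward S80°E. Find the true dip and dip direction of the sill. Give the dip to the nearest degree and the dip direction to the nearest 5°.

true dip 28°, dip direction 140°

Each apparent-dip line lies in the plane. As unit vectors (x east, y north, z up), v₁ plunges 22°→due south and v₂ plunges 22°→S80°E.
n = v₁ × v₂ = (0.287, -0.342, 0.847) (taken with n_z > 0).
Dip δ = arctan(|n_h|/n_z) = arctan(0.447/0.847) = 27.8°.
Dip direction = azimuth of (n_x, n_y) = atan2(0.287, -0.342) = 140°.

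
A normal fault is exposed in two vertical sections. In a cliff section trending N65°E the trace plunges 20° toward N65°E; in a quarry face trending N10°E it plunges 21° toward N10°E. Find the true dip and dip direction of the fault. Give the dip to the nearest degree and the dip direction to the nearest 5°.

Represent each trace as a vector plunging at its apparent dip toward its trend (east-north-up frame): v₁ = (0.852, 0.397, -0.342), v₂ = (0.162, 0.919, -0.358).
n = v₁ × v₂ = (0.172, 0.250, 0.719) (taken with n_z > 0).
True dip = arccos(n_z / |n|) = arccos(0.9213) = 22.9°.
Dip direction = azimuth of (n_x, n_y) = atan2(0.172, 0.250) = 35°.

true dip 23°, dip direction 035°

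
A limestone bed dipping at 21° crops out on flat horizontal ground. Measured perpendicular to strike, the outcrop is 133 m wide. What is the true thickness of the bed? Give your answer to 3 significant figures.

True thickness t = w · sin(dip) = 133 × sin 21°
t = 133 × 0.3584 = 47.663 m

47.7 m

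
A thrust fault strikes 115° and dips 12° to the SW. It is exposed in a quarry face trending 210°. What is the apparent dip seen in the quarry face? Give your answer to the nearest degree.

Angle between strike (115°) and section (210°): β = 85°.
tan α = tan 12° × sin 85° = 0.2126 × 0.9962 = 0.2117
apparent dip = arctan 0.2117 = 11.96°

12°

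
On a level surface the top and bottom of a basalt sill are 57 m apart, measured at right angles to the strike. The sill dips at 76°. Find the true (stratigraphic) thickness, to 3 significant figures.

True thickness t = w · sin(dip) = 57 × sin 76°
t = 57 × 0.9703 = 55.307 m

55.3 m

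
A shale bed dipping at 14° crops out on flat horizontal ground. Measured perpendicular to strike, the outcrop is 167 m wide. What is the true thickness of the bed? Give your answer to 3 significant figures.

40.4 m

True thickness t = w · sin(dip) = 167 × sin 14°
t = 167 × 0.2419 = 40.401 m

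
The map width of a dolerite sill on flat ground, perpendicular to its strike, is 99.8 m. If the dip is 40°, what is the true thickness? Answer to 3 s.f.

64.2 m

True thickness t = w · sin(dip) = 99.8 × sin 40°
t = 99.8 × 0.6428 = 64.150 m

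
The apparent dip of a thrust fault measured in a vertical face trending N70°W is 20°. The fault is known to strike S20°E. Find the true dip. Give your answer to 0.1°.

β = acute angle between strike S20°E and section N70°W = 50°.
tan δ = tan α / sin β = tan 20° / sin 50° = 0.3640 / 0.7660 = 0.4751
δ = arctan(0.4751) = 25.41°

25.4°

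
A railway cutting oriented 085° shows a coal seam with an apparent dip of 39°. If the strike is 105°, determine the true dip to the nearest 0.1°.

The section is 20° from the strike.
tan(true dip) = tan 39° / sin 20° = 2.3677
δ = arctan(2.3677) = 67.10°

67.1°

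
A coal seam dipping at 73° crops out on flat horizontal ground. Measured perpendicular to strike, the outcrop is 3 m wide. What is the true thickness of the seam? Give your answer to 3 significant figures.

True thickness t = w · sin(dip) = 3 × sin 73°
t = 3 × 0.9563 = 2.869 m

2.87 m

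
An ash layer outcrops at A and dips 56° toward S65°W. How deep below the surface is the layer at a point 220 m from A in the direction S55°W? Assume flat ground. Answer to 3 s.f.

321 m

The hole lies 10° from the dip direction, so the down-dip offset is 220 × cos 10° = 216.66 m.
Depth = down-dip offset × tan(dip) = 216.66 × tan 56° = 216.66 × 1.4826
Depth = 321.21 m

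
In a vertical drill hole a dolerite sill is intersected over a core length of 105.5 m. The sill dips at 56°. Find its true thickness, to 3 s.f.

59.0 m

True thickness t = h · cos(dip) = 105.5 × cos 56°
t = 105.5 × 0.5592 = 58.995 m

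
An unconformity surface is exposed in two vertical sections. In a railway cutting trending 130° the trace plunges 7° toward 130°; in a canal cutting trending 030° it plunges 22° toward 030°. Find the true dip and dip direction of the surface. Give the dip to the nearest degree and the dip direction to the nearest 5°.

The two traces are lines in the plane: v₁ = (sin 130°·cos 7°, cos 130°·cos 7°, −sin 7°), v₂ = (sin 30°·cos 22°, cos 30°·cos 22°, −sin 22°).
The plane normal is n = v₁ × v₂ ∝ (0.337, 0.228, 0.906).
tan δ = √(n_x²+n_y²)/n_z = 0.407/0.906, so δ = 24.2°.
The horizontal component of n points toward azimuth atan2(n_x, n_y) = 56°, the dip direction.

true dip 24°, dip direction 055°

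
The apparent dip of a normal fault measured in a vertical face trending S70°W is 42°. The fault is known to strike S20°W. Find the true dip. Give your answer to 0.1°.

β = acute angle between strike S20°W and section S70°W = 50°.
tan δ = tan α / sin β = tan 42° / sin 50° = 0.9004 / 0.7660 = 1.1754
δ = arctan(1.1754) = 49.61°

49.6°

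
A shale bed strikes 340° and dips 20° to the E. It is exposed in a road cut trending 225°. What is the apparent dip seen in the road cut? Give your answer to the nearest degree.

18°

The strike is 340° and the section trends 225°; the acute angle between them is β = 65°.
tan(apparent dip) = tan 20° · sin 65° = 0.3299
α = arctan(0.3299) = 18.26°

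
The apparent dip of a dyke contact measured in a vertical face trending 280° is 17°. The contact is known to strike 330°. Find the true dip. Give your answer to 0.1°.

β = acute angle between strike 330° and section 280° = 50°.
tan δ = tan α / sin β = tan 17° / sin 50° = 0.3057 / 0.7660 = 0.3991
true dip = arctan 0.3991 = 21.76°

21.8°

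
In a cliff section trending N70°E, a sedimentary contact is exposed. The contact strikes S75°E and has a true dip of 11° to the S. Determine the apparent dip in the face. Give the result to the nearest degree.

Angle between strike (S75°E) and section (N70°E): β = 35°.
tan(apparent dip) = tan 11° · sin 35° = 0.1115
α = arctan(0.1115) = 6.36°

6°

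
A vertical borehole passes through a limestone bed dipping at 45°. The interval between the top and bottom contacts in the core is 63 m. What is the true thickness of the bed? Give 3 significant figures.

True thickness t = h · cos(dip) = 63 × cos 45°
t = 63 × 0.7071 = 44.548 m

44.5 m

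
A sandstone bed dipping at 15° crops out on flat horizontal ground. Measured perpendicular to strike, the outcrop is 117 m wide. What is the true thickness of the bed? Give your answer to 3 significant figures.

30.3 m

True thickness t = w · sin(dip) = 117 × sin 15°
t = 117 × 0.2588 = 30.282 m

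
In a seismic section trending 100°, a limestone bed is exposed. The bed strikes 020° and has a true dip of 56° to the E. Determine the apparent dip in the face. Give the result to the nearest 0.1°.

55.6°

Angle between strike (020°) and section (100°): β = 80°.
tan(apparent dip) = tan 56° · sin 80° = 1.4600
apparent dip = arctan 1.4600 = 55.59°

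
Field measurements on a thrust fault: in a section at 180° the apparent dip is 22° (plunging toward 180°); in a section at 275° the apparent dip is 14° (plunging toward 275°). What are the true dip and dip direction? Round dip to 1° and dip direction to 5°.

The two traces are lines in the plane: v₁ = (sin 180°·cos 22°, cos 180°·cos 22°, −sin 22°), v₂ = (sin 275°·cos 14°, cos 275°·cos 14°, −sin 14°).
Cross product v₁ × v₂ gives the pole to the plane: n ∝ (-0.256, -0.362, 0.896).
tan δ = √(n_x²+n_y²)/n_z = 0.443/0.896, so δ = 26.3°.
Dip direction = azimuth of (n_x, n_y) = atan2(-0.256, -0.362) = 215°.

true dip 26°, dip direction 215°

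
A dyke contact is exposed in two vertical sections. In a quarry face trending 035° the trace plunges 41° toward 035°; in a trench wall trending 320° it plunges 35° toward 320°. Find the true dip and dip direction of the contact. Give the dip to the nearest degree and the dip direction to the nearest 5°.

true dip 45°, dip direction 005°

Represent each trace as a vector plunging at its apparent dip toward its trend (east-north-up frame): v₁ = (0.433, 0.618, -0.656), v₂ = (-0.527, 0.628, -0.574).
n = v₁ × v₂ = (0.057, 0.594, 0.597) (taken with n_z > 0).
tan δ = √(n_x²+n_y²)/n_z = 0.596/0.597, so δ = 45.0°.
The horizontal component of n points toward azimuth atan2(n_x, n_y) = 5°, the dip direction.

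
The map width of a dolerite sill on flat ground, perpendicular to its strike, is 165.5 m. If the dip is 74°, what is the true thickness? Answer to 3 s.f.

True thickness t = w · sin(dip) = 165.5 × sin 74°
t = 165.5 × 0.9613 = 159.089 m

159 m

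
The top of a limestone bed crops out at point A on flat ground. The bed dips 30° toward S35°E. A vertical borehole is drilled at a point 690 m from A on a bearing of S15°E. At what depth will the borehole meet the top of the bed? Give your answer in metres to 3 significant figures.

374 m

The hole lies 20° from the dip direction, so the down-dip offset is 690 × cos 20° = 648.39 m.
Depth = down-dip offset × tan(dip) = 648.39 × tan 30° = 648.39 × 0.5774
Depth = 374.35 m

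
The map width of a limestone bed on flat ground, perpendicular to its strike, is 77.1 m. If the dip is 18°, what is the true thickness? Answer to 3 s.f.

23.8 m

True thickness t = w · sin(dip) = 77.1 × sin 18°
t = 77.1 × 0.3090 = 23.825 m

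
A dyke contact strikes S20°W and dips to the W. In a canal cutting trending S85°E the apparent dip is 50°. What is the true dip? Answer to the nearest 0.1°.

51.0°

The section is 75° from the strike.
tan(true dip) = tan 50° / sin 75° = 1.2338
true dip = arctan 1.2338 = 50.97°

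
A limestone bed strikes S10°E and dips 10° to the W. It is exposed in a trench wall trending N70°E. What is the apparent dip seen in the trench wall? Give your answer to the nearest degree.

Angle between strike (S10°E) and section (N70°E): β = 80°.
tan(apparent dip) = tan 10° · sin 80° = 0.1736
α = arctan(0.1736) = 9.85°

10°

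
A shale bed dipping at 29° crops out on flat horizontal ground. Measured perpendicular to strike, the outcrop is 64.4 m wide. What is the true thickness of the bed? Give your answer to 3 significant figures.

True thickness t = w · sin(dip) = 64.4 × sin 29°
t = 64.4 × 0.4848 = 31.222 m

31.2 m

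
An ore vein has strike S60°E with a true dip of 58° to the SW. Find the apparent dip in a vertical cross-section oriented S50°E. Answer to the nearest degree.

Angle between strike (S60°E) and section (S50°E): β = 10°.
tan α = tan 58° × sin 10° = 1.6003 × 0.1736 = 0.2779
α = arctan(0.2779) = 15.53°

16°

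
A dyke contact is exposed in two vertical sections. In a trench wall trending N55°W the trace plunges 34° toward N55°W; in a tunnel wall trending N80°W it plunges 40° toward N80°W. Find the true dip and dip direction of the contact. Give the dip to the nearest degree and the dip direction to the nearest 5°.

Each apparent-dip line lies in the plane. As unit vectors (x east, y north, z up), v₁ plunges 34°→N55°W and v₂ plunges 40°→N80°W.
The plane normal is n = v₁ × v₂ ∝ (-0.231, -0.015, 0.268).
tan δ = √(n_x²+n_y²)/n_z = 0.232/0.268, so δ = 40.8°.
The horizontal component of n points toward azimuth atan2(n_x, n_y) = 266°, the dip direction.

true dip 41°, dip direction 265°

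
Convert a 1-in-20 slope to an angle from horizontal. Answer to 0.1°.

2.9°

tan θ = 1/20 = 0.0500
θ = arctan(0.0500) = 2.86°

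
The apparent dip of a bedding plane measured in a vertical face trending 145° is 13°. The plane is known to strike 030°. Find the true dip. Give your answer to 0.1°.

β = acute angle between strike 030° and section 145° = 65°.
tan δ = tan α / sin β = tan 13° / sin 65° = 0.2309 / 0.9063 = 0.2547
true dip = arctan 0.2547 = 14.29°

14.3°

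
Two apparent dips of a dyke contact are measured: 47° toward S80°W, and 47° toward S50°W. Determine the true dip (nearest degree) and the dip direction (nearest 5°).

true dip 48°, dip direction 245°

The two traces are lines in the plane: v₁ = (sin 260°·cos 47°, cos 260°·cos 47°, −sin 47°), v₂ = (sin 230°·cos 47°, cos 230°·cos 47°, −sin 47°).
Cross product v₁ × v₂ gives the pole to the plane: n ∝ (-0.234, -0.109, 0.233).
True dip = arccos(n_z / |n|) = arccos(0.6693) = 48.0°.
Dip direction = atan2(-0.234, -0.109) = 245° (azimuth of n's horizontal projection).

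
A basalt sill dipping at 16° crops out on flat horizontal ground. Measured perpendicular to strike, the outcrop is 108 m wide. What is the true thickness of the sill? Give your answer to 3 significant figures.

29.8 m

True thickness t = w · sin(dip) = 108 × sin 16°
t = 108 × 0.2756 = 29.769 m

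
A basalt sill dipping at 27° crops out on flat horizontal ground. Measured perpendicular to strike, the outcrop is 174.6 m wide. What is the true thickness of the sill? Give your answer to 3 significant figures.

True thickness t = w · sin(dip) = 174.6 × sin 27°
t = 174.6 × 0.4540 = 79.267 m

79.3 m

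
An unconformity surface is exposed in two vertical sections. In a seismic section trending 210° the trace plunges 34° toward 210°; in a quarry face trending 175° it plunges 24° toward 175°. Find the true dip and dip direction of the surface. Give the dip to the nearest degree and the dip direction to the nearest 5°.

The two traces are lines in the plane: v₁ = (sin 210°·cos 34°, cos 210°·cos 34°, −sin 34°), v₂ = (sin 175°·cos 24°, cos 175°·cos 24°, −sin 24°).
Cross product v₁ × v₂ gives the pole to the plane: n ∝ (-0.217, -0.213, 0.434).
Dip δ = arctan(|n_h|/n_z) = arctan(0.304/0.434) = 35.0°.
Dip direction = azimuth of (n_x, n_y) = atan2(-0.217, -0.213) = 226°.

true dip 35°, dip direction 225°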